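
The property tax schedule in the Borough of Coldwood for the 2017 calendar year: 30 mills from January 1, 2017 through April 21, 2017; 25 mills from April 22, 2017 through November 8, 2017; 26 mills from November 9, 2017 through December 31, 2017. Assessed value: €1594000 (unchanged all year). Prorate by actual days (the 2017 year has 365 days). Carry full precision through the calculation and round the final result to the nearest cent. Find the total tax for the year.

January 1 – April 21, 2017: 111 days at 30 mills → €1594000 × 3% × 111/365 = €14542.5205
April 22 – November 8, 2017: 201 days at 25 mills → €1594000 × 2.5% × 201/365 = €21944.7945
November 9 – December 31, 2017: 53 days at 26 mills → €1594000 × 2.6% × 53/365 = €6017.8959
Total = €42505.2110

€42505.21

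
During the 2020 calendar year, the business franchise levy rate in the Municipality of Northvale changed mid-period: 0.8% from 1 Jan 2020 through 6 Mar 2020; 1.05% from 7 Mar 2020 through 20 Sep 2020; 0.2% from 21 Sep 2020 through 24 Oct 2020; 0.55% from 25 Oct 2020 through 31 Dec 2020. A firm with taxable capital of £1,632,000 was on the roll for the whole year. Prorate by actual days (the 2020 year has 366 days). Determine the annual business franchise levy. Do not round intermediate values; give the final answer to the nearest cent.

1 Jan – 6 Mar 2020: 66 days at 0.8% → £1,632,000 × 0.8% × 66/366 = £2,354.3607
7 Mar – 20 Sep 2020: 198 days at 1.05% → £1,632,000 × 1.05% × 198/366 = £9,270.2951
21 Sep – 24 Oct 2020: 34 days at 0.2% → £1,632,000 × 0.2% × 34/366 = £303.2131
25 Oct – 31 Dec 2020: 68 days at 0.55% → £1,632,000 × 0.55% × 68/366 = £1,667.6721
Total = £13,595.5410

£13,595.54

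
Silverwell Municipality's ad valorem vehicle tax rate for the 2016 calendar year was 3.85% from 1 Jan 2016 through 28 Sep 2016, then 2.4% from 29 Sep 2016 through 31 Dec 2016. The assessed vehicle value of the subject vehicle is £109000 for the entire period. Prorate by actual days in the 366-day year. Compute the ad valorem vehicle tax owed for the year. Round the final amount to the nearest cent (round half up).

1 Jan – 28 Sep 2016: 272 days at 3.85% → £109000 × 3.85% × 272/366 = £3118.7104
29 Sep – 31 Dec 2016: 94 days at 2.4% → £109000 × 2.4% × 94/366 = £671.8689
Total = £3790.5792

£3790.58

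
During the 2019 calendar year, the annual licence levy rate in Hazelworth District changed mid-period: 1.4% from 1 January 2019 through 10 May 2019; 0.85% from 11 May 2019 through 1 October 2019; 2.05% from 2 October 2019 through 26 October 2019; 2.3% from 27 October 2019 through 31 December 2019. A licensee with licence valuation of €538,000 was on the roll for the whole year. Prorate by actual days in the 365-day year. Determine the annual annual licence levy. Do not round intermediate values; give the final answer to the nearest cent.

1 January – 10 May 2019: 130 days at 1.4% → €538,000 × 1.4% × 130/365 = €2,682.6301
11 May – 1 October 2019: 144 days at 0.85% → €538,000 × 0.85% × 144/365 = €1,804.1425
2 October – 26 October 2019: 25 days at 2.05% → €538,000 × 2.05% × 25/365 = €755.4110
27 October – 31 December 2019: 66 days at 2.3% → €538,000 × 2.3% × 66/365 = €2,237.4904
Total = €7,479.6740

€7,479.67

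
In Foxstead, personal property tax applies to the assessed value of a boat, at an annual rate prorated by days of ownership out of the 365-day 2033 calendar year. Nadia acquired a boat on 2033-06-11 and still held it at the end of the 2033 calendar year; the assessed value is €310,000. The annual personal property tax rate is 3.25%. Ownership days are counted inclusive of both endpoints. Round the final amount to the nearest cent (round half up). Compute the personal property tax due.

Days held (2033-06-11 to 2033-12-31): 204 out of 365
Tax = €310,000 × 3.25% × 204/365 = €5,630.9589

€5,630.96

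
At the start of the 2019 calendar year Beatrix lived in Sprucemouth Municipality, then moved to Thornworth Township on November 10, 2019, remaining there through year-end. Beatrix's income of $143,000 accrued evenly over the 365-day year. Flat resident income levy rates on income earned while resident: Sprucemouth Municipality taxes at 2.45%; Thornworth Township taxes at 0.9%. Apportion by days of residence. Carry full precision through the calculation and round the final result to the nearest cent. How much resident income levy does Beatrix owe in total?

Sprucemouth Municipality, January 1 – November 9, 2019: 313 days → $143,000 × 2.45% × 313/365 = $3,004.3712
Thornworth Township, November 10 – December 31, 2019: 52 days → $143,000 × 0.9% × 52/365 = $183.3534
Total = $3,187.7247

$3,187.72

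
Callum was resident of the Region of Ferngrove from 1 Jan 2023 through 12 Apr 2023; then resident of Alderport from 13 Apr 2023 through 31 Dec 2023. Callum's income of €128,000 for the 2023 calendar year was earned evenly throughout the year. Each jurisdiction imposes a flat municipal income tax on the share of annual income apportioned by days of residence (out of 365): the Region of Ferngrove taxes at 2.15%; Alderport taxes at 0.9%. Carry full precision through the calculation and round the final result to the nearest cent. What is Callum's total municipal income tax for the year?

€1,599.12

The Region of Ferngrove, 1 Jan – 12 Apr 2023: 102 days → €128,000 × 2.15% × 102/365 = €769.0521
Alderport, 13 Apr – 31 Dec 2023: 263 days → €128,000 × 0.9% × 263/365 = €830.0712
Total = €1,599.1233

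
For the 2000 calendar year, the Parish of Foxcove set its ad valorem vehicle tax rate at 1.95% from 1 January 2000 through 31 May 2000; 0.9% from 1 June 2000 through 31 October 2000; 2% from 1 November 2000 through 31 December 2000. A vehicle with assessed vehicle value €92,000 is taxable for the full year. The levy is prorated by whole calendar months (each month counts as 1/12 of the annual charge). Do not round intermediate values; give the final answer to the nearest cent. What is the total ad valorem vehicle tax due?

€1,399.17

1 January – 31 May 2000: 5 months at 1.95% → €92,000 × 1.95% × 5/12 = €747.5000
1 June – 31 October 2000: 5 months at 0.9% → €92,000 × 0.9% × 5/12 = €345.0000
1 November – 31 December 2000: 2 months at 2% → €92,000 × 2% × 2/12 = €306.6667
Total = €1,399.1667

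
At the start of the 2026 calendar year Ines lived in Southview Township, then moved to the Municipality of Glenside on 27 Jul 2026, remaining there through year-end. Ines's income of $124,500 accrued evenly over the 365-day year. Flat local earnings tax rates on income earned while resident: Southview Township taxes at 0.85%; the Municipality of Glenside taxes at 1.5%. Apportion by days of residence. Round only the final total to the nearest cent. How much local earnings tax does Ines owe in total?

$1,408.56

Southview Township, 1 Jan – 26 Jul 2026: 207 days → $124,500 × 0.85% × 207/365 = $600.1582
The Municipality of Glenside, 27 Jul – 31 Dec 2026: 158 days → $124,500 × 1.5% × 158/365 = $808.3973
Total = $1,408.5555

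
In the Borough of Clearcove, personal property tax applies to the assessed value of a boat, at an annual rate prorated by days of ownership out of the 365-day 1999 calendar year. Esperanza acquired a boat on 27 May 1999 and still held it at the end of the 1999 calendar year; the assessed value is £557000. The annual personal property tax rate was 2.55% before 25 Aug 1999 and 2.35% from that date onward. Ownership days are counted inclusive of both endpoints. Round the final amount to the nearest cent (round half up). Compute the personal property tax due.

27 May – 24 Aug 1999: 90 days at 2.55% → £557000 × 2.55% × 90/365 = £3502.2329
25 Aug – 31 Dec 1999: 129 days at 2.35% → £557000 × 2.35% × 129/365 = £4626.1521
Total = £8128.3849

£8128.38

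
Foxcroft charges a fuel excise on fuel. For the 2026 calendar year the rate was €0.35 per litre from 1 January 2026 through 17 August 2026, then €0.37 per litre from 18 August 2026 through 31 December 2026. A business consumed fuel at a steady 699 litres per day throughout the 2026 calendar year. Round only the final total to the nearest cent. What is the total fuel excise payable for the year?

€91198.53

1 January – 17 August 2026: 229 days × 699 litres/day = 160,071 litres at €0.35/litre → €56024.85
18 August – 31 December 2026: 136 days × 699 litres/day = 95,064 litres at €0.37/litre → €35173.68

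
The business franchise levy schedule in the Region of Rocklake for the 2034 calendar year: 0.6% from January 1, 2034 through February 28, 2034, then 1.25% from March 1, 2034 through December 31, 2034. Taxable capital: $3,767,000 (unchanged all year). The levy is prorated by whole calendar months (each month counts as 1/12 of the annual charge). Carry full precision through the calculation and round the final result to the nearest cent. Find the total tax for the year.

$43,006.58

January 1 – February 28, 2034: 2 months at 0.6% → $3,767,000 × 0.6% × 2/12 = $3,767.0000
March 1 – December 31, 2034: 10 months at 1.25% → $3,767,000 × 1.25% × 10/12 = $39,239.5833
Total = $43,006.5833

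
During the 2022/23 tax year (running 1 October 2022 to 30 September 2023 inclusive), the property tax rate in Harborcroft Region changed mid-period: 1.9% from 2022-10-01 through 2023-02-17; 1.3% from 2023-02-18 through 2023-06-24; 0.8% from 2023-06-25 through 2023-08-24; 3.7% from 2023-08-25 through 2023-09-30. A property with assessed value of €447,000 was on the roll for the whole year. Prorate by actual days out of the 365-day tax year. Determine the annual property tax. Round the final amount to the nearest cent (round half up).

€7,553.69

2022-10-01 to 2023-02-17: 140 days at 1.9% → €447,000 × 1.9% × 140/365 = €3,257.5890
2023-02-18 to 2023-06-24: 127 days at 1.3% → €447,000 × 1.3% × 127/365 = €2,021.9096
2023-06-25 to 2023-08-24: 61 days at 0.8% → €447,000 × 0.8% × 61/365 = €597.6329
2023-08-25 to 2023-09-30: 37 days at 3.7% → €447,000 × 3.7% × 37/365 = €1,676.5562
Total = €7,553.6877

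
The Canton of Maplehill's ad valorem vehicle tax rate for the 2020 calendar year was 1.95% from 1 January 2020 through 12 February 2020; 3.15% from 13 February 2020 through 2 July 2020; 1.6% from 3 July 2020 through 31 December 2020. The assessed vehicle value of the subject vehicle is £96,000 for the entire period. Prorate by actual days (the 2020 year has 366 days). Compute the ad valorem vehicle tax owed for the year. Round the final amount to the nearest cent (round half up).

1 January – 12 February 2020: 43 days at 1.95% → £96,000 × 1.95% × 43/366 = £219.9344
13 February – 2 July 2020: 141 days at 3.15% → £96,000 × 3.15% × 141/366 = £1,164.9836
3 July – 31 December 2020: 182 days at 1.6% → £96,000 × 1.6% × 182/366 = £763.8033
Total = £2,148.7213

£2,148.72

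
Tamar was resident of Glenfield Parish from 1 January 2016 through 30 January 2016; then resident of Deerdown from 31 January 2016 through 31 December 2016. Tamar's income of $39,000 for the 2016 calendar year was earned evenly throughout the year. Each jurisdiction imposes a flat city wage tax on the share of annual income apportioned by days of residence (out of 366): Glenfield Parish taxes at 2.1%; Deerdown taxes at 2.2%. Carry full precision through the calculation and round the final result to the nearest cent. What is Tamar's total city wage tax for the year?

$854.80

Glenfield Parish, 1 January – 30 January 2016: 30 days → $39,000 × 2.1% × 30/366 = $67.1311
Deerdown, 31 January – 31 December 2016: 336 days → $39,000 × 2.2% × 336/366 = $787.6721
Total = $854.8033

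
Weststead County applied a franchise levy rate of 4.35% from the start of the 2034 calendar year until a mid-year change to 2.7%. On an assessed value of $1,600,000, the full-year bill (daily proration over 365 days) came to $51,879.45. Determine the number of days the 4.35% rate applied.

120 days

Let d = days at the first rate; then 365 − d days at the second rate.
$1,600,000 × [4.35%·d + 2.7%·(365−d)] / 365 = $51,879.45
Solving gives d = 120, so the new rate took effect on 1 May 2034.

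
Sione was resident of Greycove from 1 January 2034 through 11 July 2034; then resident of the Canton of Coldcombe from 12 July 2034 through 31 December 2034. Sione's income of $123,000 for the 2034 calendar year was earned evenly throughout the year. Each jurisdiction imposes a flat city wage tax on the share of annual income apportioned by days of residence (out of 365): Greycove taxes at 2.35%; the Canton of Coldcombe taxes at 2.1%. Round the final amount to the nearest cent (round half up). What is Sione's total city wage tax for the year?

Greycove, 1 January – 11 July 2034: 192 days → $123,000 × 2.35% × 192/365 = $1,520.4822
The Canton of Coldcombe, 12 July – 31 December 2034: 173 days → $123,000 × 2.1% × 173/365 = $1,224.2712
Total = $2,744.7534

$2,744.75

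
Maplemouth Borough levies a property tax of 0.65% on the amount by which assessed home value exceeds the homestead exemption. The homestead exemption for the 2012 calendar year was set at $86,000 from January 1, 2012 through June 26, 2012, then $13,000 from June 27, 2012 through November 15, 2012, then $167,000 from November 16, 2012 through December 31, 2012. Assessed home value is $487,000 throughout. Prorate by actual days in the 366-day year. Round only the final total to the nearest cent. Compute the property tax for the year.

January 1 – June 26, 2012: 178 days, exemption $86,000 → ($487,000 − $86,000) × 0.65% × 178/366 = $1,267.6421
June 27 – November 15, 2012: 142 days, exemption $13,000 → ($487,000 − $13,000) × 0.65% × 142/366 = $1,195.3607
November 16 – December 31, 2012: 46 days, exemption $167,000 → ($487,000 − $167,000) × 0.65% × 46/366 = $261.4208
Total = $2,724.4235

$2,724.42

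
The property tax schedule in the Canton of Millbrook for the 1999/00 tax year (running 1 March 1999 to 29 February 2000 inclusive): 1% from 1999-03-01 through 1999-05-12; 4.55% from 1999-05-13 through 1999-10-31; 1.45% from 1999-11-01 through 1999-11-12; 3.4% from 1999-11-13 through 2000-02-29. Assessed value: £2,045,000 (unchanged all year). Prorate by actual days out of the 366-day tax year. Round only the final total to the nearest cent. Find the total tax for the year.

1999-03-01 to 1999-05-12: 73 days at 1% → £2,045,000 × 1% × 73/366 = £4,078.8251
1999-05-13 to 1999-10-31: 172 days at 4.55% → £2,045,000 × 4.55% × 172/366 = £43,727.2404
1999-11-01 to 1999-11-12: 12 days at 1.45% → £2,045,000 × 1.45% × 12/366 = £972.2131
1999-11-13 to 2000-02-29: 109 days at 3.4% → £2,045,000 × 3.4% × 109/366 = £20,707.0219
Total = £69,485.3005

£69,485.30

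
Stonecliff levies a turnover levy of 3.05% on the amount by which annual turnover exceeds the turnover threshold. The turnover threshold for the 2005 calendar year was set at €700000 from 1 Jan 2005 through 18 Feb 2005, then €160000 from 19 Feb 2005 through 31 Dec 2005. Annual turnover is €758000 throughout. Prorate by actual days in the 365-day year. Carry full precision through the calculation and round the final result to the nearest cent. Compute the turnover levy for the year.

1 Jan – 18 Feb 2005: 49 days, exemption €700000 → (€758000 − €700000) × 3.05% × 49/365 = €237.4822
19 Feb – 31 Dec 2005: 316 days, exemption €160000 → (€758000 − €160000) × 3.05% × 316/365 = €15790.4767
Total = €16027.9589

€16027.96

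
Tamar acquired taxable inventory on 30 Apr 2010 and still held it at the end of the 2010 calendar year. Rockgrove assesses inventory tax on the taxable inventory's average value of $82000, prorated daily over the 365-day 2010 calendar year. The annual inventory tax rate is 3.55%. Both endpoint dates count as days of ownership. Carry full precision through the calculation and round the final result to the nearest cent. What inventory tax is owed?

Days held (30 Apr – 31 Dec 2010): 246 out of 365
Tax = $82000 × 3.55% × 246/365 = $1961.9342

$1961.93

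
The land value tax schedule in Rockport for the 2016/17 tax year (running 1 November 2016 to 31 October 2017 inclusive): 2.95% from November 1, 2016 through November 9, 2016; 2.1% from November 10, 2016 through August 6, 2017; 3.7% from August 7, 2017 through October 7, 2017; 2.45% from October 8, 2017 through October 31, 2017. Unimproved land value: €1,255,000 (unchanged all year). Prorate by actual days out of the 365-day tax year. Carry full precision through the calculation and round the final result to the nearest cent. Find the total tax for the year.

November 1 – November 9, 2016: 9 days at 2.95% → €1,255,000 × 2.95% × 9/365 = €912.8836
November 10, 2016 – August 6, 2017: 270 days at 2.1% → €1,255,000 × 2.1% × 270/365 = €19,495.4795
August 7 – October 7, 2017: 62 days at 3.7% → €1,255,000 × 3.7% × 62/365 = €7,887.5890
October 8 – October 31, 2017: 24 days at 2.45% → €1,255,000 × 2.45% × 24/365 = €2,021.7534
Total = €30,317.7055

€30,317.71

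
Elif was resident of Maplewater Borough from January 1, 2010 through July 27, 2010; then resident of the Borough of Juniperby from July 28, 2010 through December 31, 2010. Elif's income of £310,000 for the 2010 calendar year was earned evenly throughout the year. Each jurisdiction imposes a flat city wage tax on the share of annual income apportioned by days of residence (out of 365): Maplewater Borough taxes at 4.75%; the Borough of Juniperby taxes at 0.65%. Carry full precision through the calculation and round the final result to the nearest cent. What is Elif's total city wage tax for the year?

Maplewater Borough, January 1 – July 27, 2010: 208 days → £310,000 × 4.75% × 208/365 = £8,391.2329
The Borough of Juniperby, July 28 – December 31, 2010: 157 days → £310,000 × 0.65% × 157/365 = £866.7260
Total = £9,257.9589

£9,257.96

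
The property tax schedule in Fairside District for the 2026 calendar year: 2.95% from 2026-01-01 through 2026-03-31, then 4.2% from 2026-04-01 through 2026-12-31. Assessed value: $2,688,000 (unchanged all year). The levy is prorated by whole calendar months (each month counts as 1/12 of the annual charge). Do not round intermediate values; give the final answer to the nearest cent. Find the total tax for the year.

2026-01-01 to 2026-03-31: 3 months at 2.95% → $2,688,000 × 2.95% × 3/12 = $19,824.0000
2026-04-01 to 2026-12-31: 9 months at 4.2% → $2,688,000 × 4.2% × 9/12 = $84,672.0000
Total = $104,496.0000

$104,496.00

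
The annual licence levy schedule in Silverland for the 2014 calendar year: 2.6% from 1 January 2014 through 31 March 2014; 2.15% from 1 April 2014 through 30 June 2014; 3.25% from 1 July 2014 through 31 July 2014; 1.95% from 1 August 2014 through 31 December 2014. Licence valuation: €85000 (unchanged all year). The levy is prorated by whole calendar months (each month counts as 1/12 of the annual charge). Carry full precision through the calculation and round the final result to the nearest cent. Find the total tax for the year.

€1930.21

1 January – 31 March 2014: 3 months at 2.6% → €85000 × 2.6% × 3/12 = €552.5000
1 April – 30 June 2014: 3 months at 2.15% → €85000 × 2.15% × 3/12 = €456.8750
1 July – 31 July 2014: 1 month at 3.25% → €85000 × 3.25% × 1/12 = €230.2083
1 August – 31 December 2014: 5 months at 1.95% → €85000 × 1.95% × 5/12 = €690.6250
Total = €1930.2083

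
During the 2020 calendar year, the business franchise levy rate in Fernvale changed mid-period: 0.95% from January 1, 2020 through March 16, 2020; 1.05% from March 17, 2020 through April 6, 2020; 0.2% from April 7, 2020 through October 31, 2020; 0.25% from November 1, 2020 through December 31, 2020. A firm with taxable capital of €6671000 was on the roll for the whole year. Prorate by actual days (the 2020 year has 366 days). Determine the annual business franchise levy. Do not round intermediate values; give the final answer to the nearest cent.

€27540.66

January 1 – March 16, 2020: 76 days at 0.95% → €6671000 × 0.95% × 76/366 = €13159.7322
March 17 – April 6, 2020: 21 days at 1.05% → €6671000 × 1.05% × 21/366 = €4019.0041
April 7 – October 31, 2020: 208 days at 0.2% → €6671000 × 0.2% × 208/366 = €7582.3388
November 1 – December 31, 2020: 61 days at 0.25% → €6671000 × 0.25% × 61/366 = €2779.5833
Total = €27540.6585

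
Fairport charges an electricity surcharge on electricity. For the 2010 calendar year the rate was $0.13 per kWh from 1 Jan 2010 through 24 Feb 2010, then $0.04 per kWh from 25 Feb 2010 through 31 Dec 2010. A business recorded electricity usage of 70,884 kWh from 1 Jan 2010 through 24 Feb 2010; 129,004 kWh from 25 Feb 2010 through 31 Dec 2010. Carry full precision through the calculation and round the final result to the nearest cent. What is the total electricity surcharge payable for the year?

1 Jan – 24 Feb 2010: 70,884 kWh at $0.13/kWh → $9214.92
25 Feb – 31 Dec 2010: 129,004 kWh at $0.04/kWh → $5160.16

$14375.08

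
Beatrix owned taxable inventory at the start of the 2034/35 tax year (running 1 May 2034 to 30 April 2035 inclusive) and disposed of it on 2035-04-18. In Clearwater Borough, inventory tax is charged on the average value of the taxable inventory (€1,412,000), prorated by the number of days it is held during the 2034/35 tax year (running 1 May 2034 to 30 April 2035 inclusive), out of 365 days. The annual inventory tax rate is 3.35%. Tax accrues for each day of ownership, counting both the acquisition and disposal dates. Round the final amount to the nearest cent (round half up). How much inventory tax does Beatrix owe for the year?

Days held (2034-05-01 to 2035-04-18): 353 out of 365
Tax = €1,412,000 × 3.35% × 353/365 = €45,746.8658

€45,746.87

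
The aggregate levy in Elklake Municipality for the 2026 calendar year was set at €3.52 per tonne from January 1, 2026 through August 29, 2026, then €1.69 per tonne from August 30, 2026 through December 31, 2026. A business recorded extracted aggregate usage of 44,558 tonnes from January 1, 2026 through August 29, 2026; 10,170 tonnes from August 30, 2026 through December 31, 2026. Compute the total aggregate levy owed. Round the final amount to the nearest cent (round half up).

January 1 – August 29, 2026: 44,558 tonnes at €3.52/tonne → €156844.16
August 30 – December 31, 2026: 10,170 tonnes at €1.69/tonne → €17187.30

€174031.46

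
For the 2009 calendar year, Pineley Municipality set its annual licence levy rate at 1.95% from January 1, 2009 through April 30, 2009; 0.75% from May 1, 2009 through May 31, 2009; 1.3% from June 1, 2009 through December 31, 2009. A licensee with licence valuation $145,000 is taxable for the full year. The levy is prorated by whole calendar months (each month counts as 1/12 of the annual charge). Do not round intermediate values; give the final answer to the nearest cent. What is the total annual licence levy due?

$2,132.71

January 1 – April 30, 2009: 4 months at 1.95% → $145,000 × 1.95% × 4/12 = $942.5000
May 1 – May 31, 2009: 1 month at 0.75% → $145,000 × 0.75% × 1/12 = $90.6250
June 1 – December 31, 2009: 7 months at 1.3% → $145,000 × 1.3% × 7/12 = $1,099.5833
Total = $2,132.7083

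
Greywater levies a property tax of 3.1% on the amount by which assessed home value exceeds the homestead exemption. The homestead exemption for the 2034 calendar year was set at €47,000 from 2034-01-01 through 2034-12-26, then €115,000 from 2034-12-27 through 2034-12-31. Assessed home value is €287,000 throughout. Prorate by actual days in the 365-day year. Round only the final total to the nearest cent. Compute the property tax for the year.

2034-01-01 to 2034-12-26: 360 days, exemption €47,000 → (€287,000 − €47,000) × 3.1% × 360/365 = €7,338.0822
2034-12-27 to 2034-12-31: 5 days, exemption €115,000 → (€287,000 − €115,000) × 3.1% × 5/365 = €73.0411
Total = €7,411.1233

€7,411.12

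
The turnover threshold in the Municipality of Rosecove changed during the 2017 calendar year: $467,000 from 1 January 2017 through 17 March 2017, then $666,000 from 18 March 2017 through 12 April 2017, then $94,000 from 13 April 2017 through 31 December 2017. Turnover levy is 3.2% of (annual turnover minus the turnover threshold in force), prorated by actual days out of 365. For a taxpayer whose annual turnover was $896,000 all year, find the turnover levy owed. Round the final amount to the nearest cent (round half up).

$21,874.85

1 January – 17 March 2017: 76 days, exemption $467,000 → ($896,000 − $467,000) × 3.2% × 76/365 = $2,858.4329
18 March – 12 April 2017: 26 days, exemption $666,000 → ($896,000 − $666,000) × 3.2% × 26/365 = $524.2740
13 April – 31 December 2017: 263 days, exemption $94,000 → ($896,000 − $94,000) × 3.2% × 263/365 = $18,492.1425
Total = $21,874.8493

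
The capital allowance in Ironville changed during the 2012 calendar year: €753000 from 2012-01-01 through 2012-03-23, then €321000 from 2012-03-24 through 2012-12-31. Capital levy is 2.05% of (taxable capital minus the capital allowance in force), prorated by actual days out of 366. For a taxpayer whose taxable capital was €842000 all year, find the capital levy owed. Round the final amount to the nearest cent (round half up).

€8672.17

2012-01-01 to 2012-03-23: 83 days, exemption €753000 → (€842000 − €753000) × 2.05% × 83/366 = €413.7527
2012-03-24 to 2012-12-31: 283 days, exemption €321000 → (€842000 − €321000) × 2.05% × 283/366 = €8258.4194
Total = €8672.1721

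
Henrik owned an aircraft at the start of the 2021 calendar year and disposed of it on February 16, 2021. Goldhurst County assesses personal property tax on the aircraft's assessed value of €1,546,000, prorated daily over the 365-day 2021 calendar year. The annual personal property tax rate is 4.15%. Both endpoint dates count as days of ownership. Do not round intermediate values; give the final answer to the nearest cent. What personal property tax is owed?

€8,261.57

Days held (January 1 – February 16, 2021): 47 out of 365
Tax = €1,546,000 × 4.15% × 47/365 = €8,261.5699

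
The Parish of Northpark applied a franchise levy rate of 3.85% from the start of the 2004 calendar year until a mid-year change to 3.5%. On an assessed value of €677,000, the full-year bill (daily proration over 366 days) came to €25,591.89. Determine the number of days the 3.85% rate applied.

293 days

Let d = days at the first rate; then 366 − d days at the second rate.
€677,000 × [3.85%·d + 3.5%·(366−d)] / 366 = €25,591.89
Solving gives d = 293, so the new rate took effect on 20 October 2004.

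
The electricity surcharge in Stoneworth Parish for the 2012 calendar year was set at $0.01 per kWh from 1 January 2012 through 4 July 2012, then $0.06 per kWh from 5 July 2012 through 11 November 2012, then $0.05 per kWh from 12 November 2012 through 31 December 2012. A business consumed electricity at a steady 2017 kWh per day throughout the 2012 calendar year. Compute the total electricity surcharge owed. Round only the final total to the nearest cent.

$24526.72

1 January – 4 July 2012: 186 days × 2017 kWh/day = 375,162 kWh at $0.01/kWh → $3751.62
5 July – 11 November 2012: 130 days × 2017 kWh/day = 262,210 kWh at $0.06/kWh → $15732.60
12 November – 31 December 2012: 50 days × 2017 kWh/day = 100,850 kWh at $0.05/kWh → $5042.50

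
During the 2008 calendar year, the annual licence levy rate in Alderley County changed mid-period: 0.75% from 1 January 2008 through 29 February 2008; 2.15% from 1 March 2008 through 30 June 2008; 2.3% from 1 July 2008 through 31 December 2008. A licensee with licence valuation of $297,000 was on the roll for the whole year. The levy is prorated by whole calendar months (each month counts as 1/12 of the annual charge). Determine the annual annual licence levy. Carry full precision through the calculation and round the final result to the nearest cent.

$5,915.25

1 January – 29 February 2008: 2 months at 0.75% → $297,000 × 0.75% × 2/12 = $371.2500
1 March – 30 June 2008: 4 months at 2.15% → $297,000 × 2.15% × 4/12 = $2,128.5000
1 July – 31 December 2008: 6 months at 2.3% → $297,000 × 2.3% × 6/12 = $3,415.5000
Total = $5,915.2500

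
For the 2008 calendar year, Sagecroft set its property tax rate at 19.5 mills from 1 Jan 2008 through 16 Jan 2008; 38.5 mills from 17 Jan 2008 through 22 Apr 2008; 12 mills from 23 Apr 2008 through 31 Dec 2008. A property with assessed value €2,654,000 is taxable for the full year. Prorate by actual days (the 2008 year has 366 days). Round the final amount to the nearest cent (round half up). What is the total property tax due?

€51,357.80

1 Jan – 16 Jan 2008: 16 days at 19.5 mills → €2,654,000 × 1.95% × 16/366 = €2,262.4262
17 Jan – 22 Apr 2008: 97 days at 38.5 mills → €2,654,000 × 3.85% × 97/366 = €27,080.2268
23 Apr – 31 Dec 2008: 253 days at 12 mills → €2,654,000 × 1.2% × 253/366 = €22,015.1475
Total = €51,357.8005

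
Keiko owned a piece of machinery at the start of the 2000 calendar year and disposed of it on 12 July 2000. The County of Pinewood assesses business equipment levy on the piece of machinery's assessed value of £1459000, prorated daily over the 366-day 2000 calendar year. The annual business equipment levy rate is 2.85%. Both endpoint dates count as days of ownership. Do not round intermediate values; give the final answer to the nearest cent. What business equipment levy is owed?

Days held (1 January – 12 July 2000): 194 out of 366
Tax = £1459000 × 2.85% × 194/366 = £22040.4672

£22040.47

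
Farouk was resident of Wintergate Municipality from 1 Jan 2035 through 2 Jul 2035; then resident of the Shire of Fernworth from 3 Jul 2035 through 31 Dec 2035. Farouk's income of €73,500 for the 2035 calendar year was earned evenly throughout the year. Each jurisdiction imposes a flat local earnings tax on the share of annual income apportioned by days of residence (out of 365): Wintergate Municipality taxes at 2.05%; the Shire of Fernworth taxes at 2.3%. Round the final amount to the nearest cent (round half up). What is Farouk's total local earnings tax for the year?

€1,598.37

Wintergate Municipality, 1 Jan – 2 Jul 2035: 183 days → €73,500 × 2.05% × 183/365 = €755.4390
The Shire of Fernworth, 3 Jul – 31 Dec 2035: 182 days → €73,500 × 2.3% × 182/365 = €842.9342
Total = €1,598.3733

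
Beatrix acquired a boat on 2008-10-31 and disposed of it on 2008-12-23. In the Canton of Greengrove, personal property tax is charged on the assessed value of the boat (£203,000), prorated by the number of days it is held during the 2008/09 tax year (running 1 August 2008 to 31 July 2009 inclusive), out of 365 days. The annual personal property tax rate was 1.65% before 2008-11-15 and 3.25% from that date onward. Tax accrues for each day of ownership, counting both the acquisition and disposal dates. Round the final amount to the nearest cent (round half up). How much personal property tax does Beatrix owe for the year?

2008-10-31 to 2008-11-14: 15 days at 1.65% → £203,000 × 1.65% × 15/365 = £137.6507
2008-11-15 to 2008-12-23: 39 days at 3.25% → £203,000 × 3.25% × 39/365 = £704.9384
Total = £842.5890

£842.59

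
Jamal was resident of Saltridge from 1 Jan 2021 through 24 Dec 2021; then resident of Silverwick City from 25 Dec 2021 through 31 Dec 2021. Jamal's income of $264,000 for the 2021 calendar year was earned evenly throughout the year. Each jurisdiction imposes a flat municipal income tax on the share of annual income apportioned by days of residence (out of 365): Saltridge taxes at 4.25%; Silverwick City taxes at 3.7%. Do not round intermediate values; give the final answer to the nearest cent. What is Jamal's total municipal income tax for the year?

Saltridge, 1 Jan – 24 Dec 2021: 358 days → $264,000 × 4.25% × 358/365 = $11,004.8219
Silverwick City, 25 Dec – 31 Dec 2021: 7 days → $264,000 × 3.7% × 7/365 = $187.3315
Total = $11,192.1534

$11,192.15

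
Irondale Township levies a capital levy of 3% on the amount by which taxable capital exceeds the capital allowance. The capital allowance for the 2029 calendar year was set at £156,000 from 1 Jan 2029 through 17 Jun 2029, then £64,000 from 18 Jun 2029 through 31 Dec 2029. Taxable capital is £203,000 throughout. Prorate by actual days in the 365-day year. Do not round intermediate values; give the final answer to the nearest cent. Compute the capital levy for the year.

£2,899.64

1 Jan – 17 Jun 2029: 168 days, exemption £156,000 → (£203,000 − £156,000) × 3% × 168/365 = £648.9863
18 Jun – 31 Dec 2029: 197 days, exemption £64,000 → (£203,000 − £64,000) × 3% × 197/365 = £2,250.6575
Total = £2,899.6438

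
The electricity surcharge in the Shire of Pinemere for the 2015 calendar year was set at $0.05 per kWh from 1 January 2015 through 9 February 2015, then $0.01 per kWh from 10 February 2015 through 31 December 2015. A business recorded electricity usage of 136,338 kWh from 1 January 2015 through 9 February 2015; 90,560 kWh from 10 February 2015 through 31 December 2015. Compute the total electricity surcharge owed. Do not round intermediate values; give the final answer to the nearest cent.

$7722.50

1 January – 9 February 2015: 136,338 kWh at $0.05/kWh → $6816.90
10 February – 31 December 2015: 90,560 kWh at $0.01/kWh → $905.60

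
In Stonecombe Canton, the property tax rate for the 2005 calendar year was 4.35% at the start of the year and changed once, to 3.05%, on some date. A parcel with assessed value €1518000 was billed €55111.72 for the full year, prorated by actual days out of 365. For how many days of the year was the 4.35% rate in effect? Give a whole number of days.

163 days

Let d = days at the first rate; then 365 − d days at the second rate.
€1518000 × [4.35%·d + 3.05%·(365−d)] / 365 = €55111.72
Solving gives d = 163, so the new rate took effect on June 13, 2005.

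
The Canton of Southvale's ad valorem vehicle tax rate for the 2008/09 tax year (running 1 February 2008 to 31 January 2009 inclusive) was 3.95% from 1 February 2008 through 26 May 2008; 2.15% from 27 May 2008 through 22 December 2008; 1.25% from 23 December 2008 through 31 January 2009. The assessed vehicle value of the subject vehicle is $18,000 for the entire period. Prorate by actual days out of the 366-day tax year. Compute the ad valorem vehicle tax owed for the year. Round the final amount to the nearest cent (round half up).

1 February – 26 May 2008: 116 days at 3.95% → $18,000 × 3.95% × 116/366 = $225.3443
27 May – 22 December 2008: 210 days at 2.15% → $18,000 × 2.15% × 210/366 = $222.0492
23 December 2008 – 31 January 2009: 40 days at 1.25% → $18,000 × 1.25% × 40/366 = $24.5902
Total = $471.9836

$471.98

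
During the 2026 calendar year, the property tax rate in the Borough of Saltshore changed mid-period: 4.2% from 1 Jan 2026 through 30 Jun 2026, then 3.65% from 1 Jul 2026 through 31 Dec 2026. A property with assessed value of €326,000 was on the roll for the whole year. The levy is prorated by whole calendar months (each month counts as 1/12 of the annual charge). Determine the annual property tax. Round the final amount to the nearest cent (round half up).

€12,795.50

1 Jan – 30 Jun 2026: 6 months at 4.2% → €326,000 × 4.2% × 6/12 = €6,846.0000
1 Jul – 31 Dec 2026: 6 months at 3.65% → €326,000 × 3.65% × 6/12 = €5,949.5000
Total = €12,795.5000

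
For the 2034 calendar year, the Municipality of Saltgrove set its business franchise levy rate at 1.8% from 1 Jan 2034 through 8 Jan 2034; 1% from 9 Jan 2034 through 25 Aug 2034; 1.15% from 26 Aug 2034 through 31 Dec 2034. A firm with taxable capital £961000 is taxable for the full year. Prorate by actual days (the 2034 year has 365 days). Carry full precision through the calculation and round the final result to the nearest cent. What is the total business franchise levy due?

1 Jan – 8 Jan 2034: 8 days at 1.8% → £961000 × 1.8% × 8/365 = £379.1342
9 Jan – 25 Aug 2034: 229 days at 1% → £961000 × 1% × 229/365 = £6029.2877
26 Aug – 31 Dec 2034: 128 days at 1.15% → £961000 × 1.15% × 128/365 = £3875.5945
Total = £10284.0164

£10284.02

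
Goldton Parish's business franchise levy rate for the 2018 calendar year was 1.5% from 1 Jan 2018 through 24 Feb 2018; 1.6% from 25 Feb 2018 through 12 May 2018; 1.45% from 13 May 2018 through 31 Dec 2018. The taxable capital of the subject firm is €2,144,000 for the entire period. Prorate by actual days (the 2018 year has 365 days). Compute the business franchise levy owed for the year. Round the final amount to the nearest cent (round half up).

€31,927.98

1 Jan – 24 Feb 2018: 55 days at 1.5% → €2,144,000 × 1.5% × 55/365 = €4,846.0274
25 Feb – 12 May 2018: 77 days at 1.6% → €2,144,000 × 1.6% × 77/365 = €7,236.7342
13 May – 31 Dec 2018: 233 days at 1.45% → €2,144,000 × 1.45% × 233/365 = €19,845.2164
Total = €31,927.9781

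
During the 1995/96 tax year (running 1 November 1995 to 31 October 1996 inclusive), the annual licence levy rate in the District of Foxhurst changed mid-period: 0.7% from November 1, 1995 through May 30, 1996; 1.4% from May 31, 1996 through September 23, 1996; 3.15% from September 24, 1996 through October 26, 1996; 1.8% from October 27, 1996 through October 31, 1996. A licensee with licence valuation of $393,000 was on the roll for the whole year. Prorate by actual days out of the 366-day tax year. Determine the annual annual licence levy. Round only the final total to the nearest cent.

$4,550.10

November 1, 1995 – May 30, 1996: 212 days at 0.7% → $393,000 × 0.7% × 212/366 = $1,593.4754
May 31 – September 23, 1996: 116 days at 1.4% → $393,000 × 1.4% × 116/366 = $1,743.8033
September 24 – October 26, 1996: 33 days at 3.15% → $393,000 × 3.15% × 33/366 = $1,116.1844
October 27 – October 31, 1996: 5 days at 1.8% → $393,000 × 1.8% × 5/366 = $96.6393
Total = $4,550.1025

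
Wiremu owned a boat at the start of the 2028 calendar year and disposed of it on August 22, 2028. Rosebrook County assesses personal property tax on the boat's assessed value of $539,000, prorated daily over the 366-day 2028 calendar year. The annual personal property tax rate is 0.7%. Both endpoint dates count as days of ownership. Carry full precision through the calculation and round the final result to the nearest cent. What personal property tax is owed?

$2,422.55

Days held (January 1 – August 22, 2028): 235 out of 366
Tax = $539,000 × 0.7% × 235/366 = $2,422.5546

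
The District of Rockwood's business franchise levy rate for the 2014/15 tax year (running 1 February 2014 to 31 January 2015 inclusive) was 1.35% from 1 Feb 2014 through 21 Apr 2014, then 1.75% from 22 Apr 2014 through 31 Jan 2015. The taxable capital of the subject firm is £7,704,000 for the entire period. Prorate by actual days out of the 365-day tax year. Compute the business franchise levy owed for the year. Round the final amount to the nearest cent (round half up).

£128,065.81

1 Feb – 21 Apr 2014: 80 days at 1.35% → £7,704,000 × 1.35% × 80/365 = £22,795.3973
22 Apr 2014 – 31 Jan 2015: 285 days at 1.75% → £7,704,000 × 1.75% × 285/365 = £105,270.4110
Total = £128,065.8082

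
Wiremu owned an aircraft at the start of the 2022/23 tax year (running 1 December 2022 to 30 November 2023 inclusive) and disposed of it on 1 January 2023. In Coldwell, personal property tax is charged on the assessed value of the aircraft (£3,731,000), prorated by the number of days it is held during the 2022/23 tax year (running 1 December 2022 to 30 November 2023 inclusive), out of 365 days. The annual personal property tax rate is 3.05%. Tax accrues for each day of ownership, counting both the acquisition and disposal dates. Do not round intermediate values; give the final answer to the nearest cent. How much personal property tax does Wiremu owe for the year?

£9,976.59

Days held (1 December 2022 – 1 January 2023): 32 out of 365
Tax = £3,731,000 × 3.05% × 32/365 = £9,976.5918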